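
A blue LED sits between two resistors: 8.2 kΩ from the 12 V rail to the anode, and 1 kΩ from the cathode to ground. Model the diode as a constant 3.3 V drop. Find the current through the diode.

I ≈ 0.95 mA

The two resistors are in series with the diode, so KVL gives 12 = I·8.2 + 3.3 + I·1.
I = (12 − 3.3) / (8.2 + 1) kΩ = 8.7 / 9.2 = 0.946 mA.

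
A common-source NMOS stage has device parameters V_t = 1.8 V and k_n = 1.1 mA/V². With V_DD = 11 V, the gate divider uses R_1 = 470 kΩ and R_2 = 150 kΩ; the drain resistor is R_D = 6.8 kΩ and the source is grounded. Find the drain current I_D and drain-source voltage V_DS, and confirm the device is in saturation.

I_D ≈ 0.41 mA, V_DS ≈ 8.2 V

V_G = V_DD·R_2/(R_1+R_2) = 11×150/620 = 2.66 V. With the source grounded, V_GS = V_G = 2.66 V.
Assume saturation: I_D = (k_n/2)(V_GS − V_t)² = (1.1/2)×(2.66 − 1.8)² = 0.55×0.861² = 0.408 mA.
V_DS = V_DD − I_D·R_D = 11 − 0.408×6.8 = 8.23 V.
Saturation requires V_DS ≥ V_GS − V_t = 0.861 V; 8.23 ≥ 0.861 ✓.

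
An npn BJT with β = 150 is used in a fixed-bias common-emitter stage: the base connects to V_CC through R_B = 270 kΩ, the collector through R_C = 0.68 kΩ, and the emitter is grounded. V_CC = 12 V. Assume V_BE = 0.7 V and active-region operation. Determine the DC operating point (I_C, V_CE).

I_C ≈ 6.3 mA, V_CE ≈ 7.7 V

Base loop: V_CC = I_B·R_B + V_BE, so I_B = (12 − 0.7)/270 kΩ = 0.0419 mA.
In the active region I_C = β·I_B = 150 × 0.0419 = 6.28 mA.
Collector loop: V_CE = V_CC − I_C·R_C = 12 − 6.28×0.68 = 7.73 V.
Since V_CE = 7.73 V > V_CE(sat) ≈ 0.2 V, the transistor is in the active region as assumed.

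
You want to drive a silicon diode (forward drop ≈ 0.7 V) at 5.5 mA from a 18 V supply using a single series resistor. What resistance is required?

R ≈ 3.1 kΩ

The resistor drops V_S − V_D = 18 − 0.7 = 17.3 V at 5.5 mA.
R = 17.3 V / 5.5 mA = 3.15 kΩ.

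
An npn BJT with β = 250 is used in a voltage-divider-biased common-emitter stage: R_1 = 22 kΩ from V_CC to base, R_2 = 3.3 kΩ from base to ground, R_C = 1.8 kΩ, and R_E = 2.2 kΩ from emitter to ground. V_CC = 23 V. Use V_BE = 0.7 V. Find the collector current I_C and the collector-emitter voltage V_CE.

Thevenize the base divider: V_Th = V_CC·R_2/(R_1+R_2) = 23×3.3/25.3 = 3 V, R_Th = R_1‖R_2 = 2.87 kΩ.
Base-emitter loop: V_Th = I_B·R_Th + V_BE + (β+1)I_B·R_E, so I_B = (3 − 0.7) / (2.87 + 251×2.2) = 0.00414 mA.
I_C = β·I_B = 250×0.00414 = 1.04 mA, and I_E = (β+1)I_B = 1.04 mA.
V_CE = V_CC − I_C·R_C − I_E·R_E = 23 − 1.04×1.8 − 1.04×2.2 = 18.8 V.
V_CE = 18.8 V > 0.2 V confirms active-region operation.

I_C ≈ 1 mA, V_CE ≈ 19 V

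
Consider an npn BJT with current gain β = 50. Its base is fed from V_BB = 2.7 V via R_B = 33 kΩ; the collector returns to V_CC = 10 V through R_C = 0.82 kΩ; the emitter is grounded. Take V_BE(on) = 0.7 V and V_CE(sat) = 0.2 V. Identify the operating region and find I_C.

Assume active. Base-emitter loop: I_B = (V_BB − V_BE)/R_B = (2.7 − 0.7)/33 = 0.0606 mA.
I_C = β·I_B = 50×0.0606 = 3.03 mA.
V_CE = V_CC − I_C·R_C = 10 − 3.03×0.82 = 7.52 V > V_CE(sat), so the active-region assumption holds.

active; I_C ≈ 3 mA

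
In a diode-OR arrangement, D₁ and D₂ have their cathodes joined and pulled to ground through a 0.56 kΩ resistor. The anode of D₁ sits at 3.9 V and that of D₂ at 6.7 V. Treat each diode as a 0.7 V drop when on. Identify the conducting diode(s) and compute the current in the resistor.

Only D₂ conducts; I_R ≈ 11 mA

Assume both conduct. Then node N would need to be at both 3.9−0.7 = 3.2 V and 6.7−0.7 = 6 V, which is impossible.
Assume only D₂ conducts: V_N = 6.7 − 0.7 = 6 V, so I_R = 6/0.56 = 10.7 mA.
Check D₁: its anode-to-cathode voltage is 3.9 − 6 = -2.1 V < 0.7 V, so it is off. The assumption is consistent.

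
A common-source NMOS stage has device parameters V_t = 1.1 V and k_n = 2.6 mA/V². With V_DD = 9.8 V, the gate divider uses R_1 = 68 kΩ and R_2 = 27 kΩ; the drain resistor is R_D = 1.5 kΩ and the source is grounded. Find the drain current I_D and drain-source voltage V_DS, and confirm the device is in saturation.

V_G = V_DD·R_2/(R_1+R_2) = 9.8×27/95 = 2.79 V. With the source grounded, V_GS = V_G = 2.79 V.
Assume saturation: I_D = (k_n/2)(V_GS − V_t)² = (2.6/2)×(2.79 − 1.1)² = 1.3×1.69² = 3.69 mA.
V_DS = V_DD − I_D·R_D = 9.8 − 3.69×1.5 = 4.26 V.
Saturation requires V_DS ≥ V_GS − V_t = 1.69 V; 4.26 ≥ 1.69 ✓.

I_D ≈ 3.7 mA, V_DS ≈ 4.3 V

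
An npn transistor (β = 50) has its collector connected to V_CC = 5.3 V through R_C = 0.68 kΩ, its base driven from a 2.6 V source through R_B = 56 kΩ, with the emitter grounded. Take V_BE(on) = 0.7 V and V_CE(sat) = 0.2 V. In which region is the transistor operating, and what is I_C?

active; I_C ≈ 1.7 mA

Assume active. Base-emitter loop: I_B = (V_BB − V_BE)/R_B = (2.6 − 0.7)/56 = 0.0339 mA.
I_C = β·I_B = 50×0.0339 = 1.7 mA.
V_CE = V_CC − I_C·R_C = 5.3 − 1.7×0.68 = 4.15 V > V_CE(sat), so the active-region assumption holds.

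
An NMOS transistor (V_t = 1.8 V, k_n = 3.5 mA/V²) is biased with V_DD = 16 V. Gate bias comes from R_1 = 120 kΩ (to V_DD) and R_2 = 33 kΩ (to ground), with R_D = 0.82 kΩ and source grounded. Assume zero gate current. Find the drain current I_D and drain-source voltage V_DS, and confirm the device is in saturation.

I_D ≈ 4.8 mA, V_DS ≈ 12 V

V_G = V_DD·R_2/(R_1+R_2) = 16×33/153 = 3.45 V. With the source grounded, V_GS = V_G = 3.45 V.
Assume saturation: I_D = (k_n/2)(V_GS − V_t)² = (3.5/2)×(3.45 − 1.8)² = 1.75×1.65² = 4.77 mA.
V_DS = V_DD − I_D·R_D = 16 − 4.77×0.82 = 12.1 V.
Saturation requires V_DS ≥ V_GS − V_t = 1.65 V; 12.1 ≥ 1.65 ✓.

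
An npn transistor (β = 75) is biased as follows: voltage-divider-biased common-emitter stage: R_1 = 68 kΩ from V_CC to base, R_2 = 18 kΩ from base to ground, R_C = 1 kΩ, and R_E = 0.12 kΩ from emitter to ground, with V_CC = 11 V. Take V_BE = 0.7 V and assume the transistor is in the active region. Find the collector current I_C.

Thevenize the base divider: V_Th = V_CC·R_2/(R_1+R_2) = 11×18/86 = 2.3 V, R_Th = R_1‖R_2 = 14.2 kΩ.
Base-emitter loop: V_Th = I_B·R_Th + V_BE + (β+1)I_B·R_E, so I_B = (2.3 − 0.7) / (14.2 + 76×0.12) = 0.0686 mA.
I_C = β·I_B = 75×0.0686 = 5.15 mA, and I_E = (β+1)I_B = 5.21 mA.
V_CE = V_CC − I_C·R_C − I_E·R_E = 11 − 5.15×1 − 5.21×0.12 = 5.23 V.
V_CE = 5.23 V > 0.2 V confirms active-region operation.

I_C ≈ 5.1 mA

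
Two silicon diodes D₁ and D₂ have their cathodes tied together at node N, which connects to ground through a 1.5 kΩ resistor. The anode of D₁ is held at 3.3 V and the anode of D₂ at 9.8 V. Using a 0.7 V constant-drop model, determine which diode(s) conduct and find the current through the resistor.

Assume both conduct. Then node N would need to be at both 3.3−0.7 = 2.6 V and 9.8−0.7 = 9.1 V, which is impossible.
Assume only D₂ conducts: V_N = 9.8 − 0.7 = 9.1 V, so I_R = 9.1/1.5 = 6.07 mA.
Check D₁: its anode-to-cathode voltage is 3.3 − 9.1 = -5.8 V < 0.7 V, so it is off. The assumption is consistent.

Only D₂ conducts; I_R ≈ 6.1 mA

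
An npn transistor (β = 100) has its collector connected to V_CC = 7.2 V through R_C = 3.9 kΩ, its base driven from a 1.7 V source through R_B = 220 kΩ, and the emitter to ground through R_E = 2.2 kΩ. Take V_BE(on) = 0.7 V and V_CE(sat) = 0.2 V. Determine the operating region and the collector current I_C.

active; I_C ≈ 0.23 mA

Assume active. Base-emitter loop: I_B = (V_BB − V_BE)/(R_B + (β+1)R_E) = (1.7 − 0.7)/(220 + 101×2.2) = 0.00226 mA.
I_C = β·I_B = 100×0.00226 = 0.226 mA.
V_CE = V_CC − I_C·R_C − I_E·R_E = 7.2 − 0.226×3.9 − 0.228×2.2 = 5.82 V > V_CE(sat), so the active-region assumption holds.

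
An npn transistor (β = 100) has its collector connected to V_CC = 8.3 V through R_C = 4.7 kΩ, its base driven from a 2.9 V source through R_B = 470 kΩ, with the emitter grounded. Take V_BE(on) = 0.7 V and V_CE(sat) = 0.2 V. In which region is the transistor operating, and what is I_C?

active; I_C ≈ 0.47 mA

Assume active. Base-emitter loop: I_B = (V_BB − V_BE)/R_B = (2.9 − 0.7)/470 = 0.00468 mA.
I_C = β·I_B = 100×0.00468 = 0.468 mA.
V_CE = V_CC − I_C·R_C = 8.3 − 0.468×4.7 = 6.1 V > V_CE(sat), so the active-region assumption holds.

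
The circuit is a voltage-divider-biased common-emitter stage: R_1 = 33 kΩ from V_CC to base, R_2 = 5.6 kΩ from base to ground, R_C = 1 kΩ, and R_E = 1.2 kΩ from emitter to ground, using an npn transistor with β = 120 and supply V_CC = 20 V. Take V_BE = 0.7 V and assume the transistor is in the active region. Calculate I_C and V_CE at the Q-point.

I_C ≈ 1.8 mA, V_CE ≈ 16 V

Thevenize the base divider: V_Th = V_CC·R_2/(R_1+R_2) = 20×5.6/38.6 = 2.9 V, R_Th = R_1‖R_2 = 4.79 kΩ.
Base-emitter loop: V_Th = I_B·R_Th + V_BE + (β+1)I_B·R_E, so I_B = (2.9 − 0.7) / (4.79 + 121×1.2) = 0.0147 mA.
I_C = β·I_B = 120×0.0147 = 1.76 mA, and I_E = (β+1)I_B = 1.78 mA.
V_CE = V_CC − I_C·R_C − I_E·R_E = 20 − 1.76×1 − 1.78×1.2 = 16.1 V.
V_CE = 16.1 V > 0.2 V confirms active-region operation.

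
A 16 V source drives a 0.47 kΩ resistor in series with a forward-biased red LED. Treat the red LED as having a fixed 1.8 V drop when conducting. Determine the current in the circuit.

I ≈ 30 mA

KVL around the loop: 16 = V_D + I·R = 1.8 + I × 0.47 kΩ.
So I = (16 − 1.8) / 0.47 kΩ = 14.2 / 0.47 = 30.2 mA.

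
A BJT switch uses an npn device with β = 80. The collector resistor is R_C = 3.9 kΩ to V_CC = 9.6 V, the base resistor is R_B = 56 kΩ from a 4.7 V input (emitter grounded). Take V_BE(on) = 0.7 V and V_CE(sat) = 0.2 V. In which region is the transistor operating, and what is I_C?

Assume active: I_B = (4.7 − 0.7)/56 = 0.0714 mA, giving I_C = β·I_B = 5.71 mA.
But then V_CE = 9.6 − 5.71×3.9 = -12.7 V < V_CE(sat) = 0.2 V — impossible in the active region.
So the transistor is saturated. With V_CE = 0.2 V, I_C = (V_CC − 0.2)/R_C = 9.4/3.9 = 2.41 mA.
Check: β·I_B = 5.71 mA > I_C = 2.41 mA, confirming saturation.

saturation; I_C ≈ 2.4 mA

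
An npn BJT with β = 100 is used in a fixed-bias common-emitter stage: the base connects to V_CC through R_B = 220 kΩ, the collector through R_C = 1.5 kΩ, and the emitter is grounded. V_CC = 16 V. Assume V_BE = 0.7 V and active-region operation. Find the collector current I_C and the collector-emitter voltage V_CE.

Base loop: V_CC = I_B·R_B + V_BE, so I_B = (16 − 0.7)/220 kΩ = 0.0695 mA.
In the active region I_C = β·I_B = 100 × 0.0695 = 6.95 mA.
Collector loop: V_CE = V_CC − I_C·R_C = 16 − 6.95×1.5 = 5.57 V.
Since V_CE = 5.57 V > V_CE(sat) ≈ 0.2 V, the transistor is in the active region as assumed.

I_C ≈ 7 mA, V_CE ≈ 5.6 V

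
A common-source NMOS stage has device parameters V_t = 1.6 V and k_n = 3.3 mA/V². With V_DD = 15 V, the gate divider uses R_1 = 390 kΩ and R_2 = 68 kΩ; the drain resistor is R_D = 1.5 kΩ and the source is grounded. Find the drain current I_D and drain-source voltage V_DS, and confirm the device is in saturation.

V_G = V_DD·R_2/(R_1+R_2) = 15×68/458 = 2.23 V. With the source grounded, V_GS = V_G = 2.23 V.
Assume saturation: I_D = (k_n/2)(V_GS − V_t)² = (3.3/2)×(2.23 − 1.6)² = 1.65×0.627² = 0.649 mA.
V_DS = V_DD − I_D·R_D = 15 − 0.649×1.5 = 14 V.
Saturation requires V_DS ≥ V_GS − V_t = 0.627 V; 14 ≥ 0.627 ✓.

I_D ≈ 0.65 mA, V_DS ≈ 14 V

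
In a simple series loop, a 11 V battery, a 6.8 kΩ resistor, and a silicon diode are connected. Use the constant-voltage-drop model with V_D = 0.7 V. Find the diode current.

KVL around the loop: 11 = V_D + I·R = 0.7 + I × 6.8 kΩ.
So I = (11 − 0.7) / 6.8 kΩ = 10.3 / 6.8 = 1.51 mA.

I ≈ 1.5 mA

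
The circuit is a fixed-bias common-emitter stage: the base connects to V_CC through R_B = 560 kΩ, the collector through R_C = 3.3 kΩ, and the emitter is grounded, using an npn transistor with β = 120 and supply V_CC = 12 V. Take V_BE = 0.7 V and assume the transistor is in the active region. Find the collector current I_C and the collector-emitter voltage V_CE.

I_C ≈ 2.4 mA, V_CE ≈ 4 V

Base loop: V_CC = I_B·R_B + V_BE, so I_B = (12 − 0.7)/560 kΩ = 0.0202 mA.
In the active region I_C = β·I_B = 120 × 0.0202 = 2.42 mA.
Collector loop: V_CE = V_CC − I_C·R_C = 12 − 2.42×3.3 = 4.01 V.
Since V_CE = 4.01 V > V_CE(sat) ≈ 0.2 V, the transistor is in the active region as assumed.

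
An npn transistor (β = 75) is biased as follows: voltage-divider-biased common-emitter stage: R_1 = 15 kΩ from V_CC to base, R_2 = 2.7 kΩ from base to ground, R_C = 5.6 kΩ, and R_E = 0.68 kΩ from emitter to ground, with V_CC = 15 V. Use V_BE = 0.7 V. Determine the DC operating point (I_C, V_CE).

I_C ≈ 2.2 mA, V_CE ≈ 1.1 V

Thevenize the base divider: V_Th = V_CC·R_2/(R_1+R_2) = 15×2.7/17.7 = 2.29 V, R_Th = R_1‖R_2 = 2.29 kΩ.
Base-emitter loop: V_Th = I_B·R_Th + V_BE + (β+1)I_B·R_E, so I_B = (2.29 − 0.7) / (2.29 + 76×0.68) = 0.0294 mA.
I_C = β·I_B = 75×0.0294 = 2.21 mA, and I_E = (β+1)I_B = 2.24 mA.
V_CE = V_CC − I_C·R_C − I_E·R_E = 15 − 2.21×5.6 − 2.24×0.68 = 1.12 V.
V_CE = 1.12 V > 0.2 V confirms active-region operation.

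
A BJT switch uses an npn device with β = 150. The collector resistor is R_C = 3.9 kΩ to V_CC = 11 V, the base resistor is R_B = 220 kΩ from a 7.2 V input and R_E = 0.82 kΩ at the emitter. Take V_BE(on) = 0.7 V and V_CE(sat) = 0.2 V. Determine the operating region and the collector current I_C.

saturation; I_C ≈ 2.3 mA

Assume active: I_B = (7.2 − 0.7)/(220 + 151×0.82) = 0.0189 mA, I_C = β·I_B = 2.84 mA.
Then V_CE = 11 − 2.84×3.9 − 2.85×0.82 = -2.4 V < 0.2 V — the active assumption fails.
Re-solve with V_CE = 0.2 V. KCL at the emitter: V_E/R_E = (V_BB−0.7−V_E)/R_B + (V_CC−0.2−V_E)/R_C, giving V_E = 1.89 V.
I_C = (V_CC − 0.2 − V_E)/R_C = (10.8 − 1.89)/3.9 = 2.28 mA.
Check: I_B = (6.5 − 1.89)/220 = 0.021 mA, and β·I_B = 3.14 mA > I_C, confirming saturation.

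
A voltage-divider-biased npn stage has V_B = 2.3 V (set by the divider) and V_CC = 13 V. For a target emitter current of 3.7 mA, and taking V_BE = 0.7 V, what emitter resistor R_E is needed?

R_E ≈ 0.43 kΩ

V_E = V_B − V_BE = 2.3 − 0.7 = 1.6 V.
R_E = V_E / I_E = 1.6 / 3.7 = 0.432 kΩ.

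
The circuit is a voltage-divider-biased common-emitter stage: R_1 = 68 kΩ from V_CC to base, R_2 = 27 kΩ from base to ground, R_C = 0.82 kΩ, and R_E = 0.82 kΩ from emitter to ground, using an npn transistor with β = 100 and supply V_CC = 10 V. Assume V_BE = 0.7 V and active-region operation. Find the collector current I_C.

Thevenize the base divider: V_Th = V_CC·R_2/(R_1+R_2) = 10×27/95 = 2.84 V, R_Th = R_1‖R_2 = 19.3 kΩ.
Base-emitter loop: V_Th = I_B·R_Th + V_BE + (β+1)I_B·R_E, so I_B = (2.84 − 0.7) / (19.3 + 101×0.82) = 0.021 mA.
I_C = β·I_B = 100×0.021 = 2.1 mA, and I_E = (β+1)I_B = 2.12 mA.
V_CE = V_CC − I_C·R_C − I_E·R_E = 10 − 2.1×0.82 − 2.12×0.82 = 6.54 V.
V_CE = 6.54 V > 0.2 V confirms active-region operation.

I_C ≈ 2.1 mA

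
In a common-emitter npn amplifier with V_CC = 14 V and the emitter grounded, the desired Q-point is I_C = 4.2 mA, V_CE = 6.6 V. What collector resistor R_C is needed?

Collector loop: V_CC = I_C·R_C + V_CE.
R_C = (V_CC − V_CE)/I_C = (14 − 6.6)/4.2 = 1.76 kΩ.

R_C ≈ 1.8 kΩ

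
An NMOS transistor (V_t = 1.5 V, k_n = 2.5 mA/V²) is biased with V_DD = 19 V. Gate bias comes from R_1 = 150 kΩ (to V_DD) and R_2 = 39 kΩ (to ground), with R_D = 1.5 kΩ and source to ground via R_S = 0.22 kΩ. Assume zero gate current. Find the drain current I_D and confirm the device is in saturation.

I_D ≈ 3.5 mA

V_G = V_DD·R_2/(R_1+R_2) = 19×39/189 = 3.92 V.
Assume saturation: I_D = (k_n/2)(V_GS − V_t)² with V_GS = V_G − I_D·R_S = 3.92 − 0.22·I_D.
Substituting gives 0.0605·I_D² − 2.33·I_D + 7.32 = 0, with roots I_D = 3.45 or 35.1 mA.
The root I_D = 35.1 mA gives V_GS = -3.8 V ≤ V_t, so take I_D = 3.45 mA.
Then V_GS = 3.16 V and V_DS = V_DD − I_D(R_D+R_S) = 19 − 3.45×1.72 = 13.1 V.
Saturation requires V_DS ≥ V_GS − V_t = 1.66 V; 13.1 ≥ 1.66 ✓.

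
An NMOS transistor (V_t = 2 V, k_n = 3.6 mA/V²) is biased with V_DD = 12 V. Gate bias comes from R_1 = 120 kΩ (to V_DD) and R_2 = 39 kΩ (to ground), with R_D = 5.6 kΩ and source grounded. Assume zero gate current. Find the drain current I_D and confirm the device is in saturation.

I_D ≈ 1.6 mA

V_G = V_DD·R_2/(R_1+R_2) = 12×39/159 = 2.94 V. With the source grounded, V_GS = V_G = 2.94 V.
Assume saturation: I_D = (k_n/2)(V_GS − V_t)² = (3.6/2)×(2.94 − 2)² = 1.8×0.943² = 1.6 mA.
V_DS = V_DD − I_D·R_D = 12 − 1.6×5.6 = 3.03 V.
Saturation requires V_DS ≥ V_GS − V_t = 0.943 V; 3.03 ≥ 0.943 ✓.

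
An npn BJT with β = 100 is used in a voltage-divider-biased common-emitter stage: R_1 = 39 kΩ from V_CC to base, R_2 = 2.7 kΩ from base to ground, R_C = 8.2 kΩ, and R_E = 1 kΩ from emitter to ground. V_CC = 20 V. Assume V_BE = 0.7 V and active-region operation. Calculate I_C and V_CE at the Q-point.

I_C ≈ 0.57 mA, V_CE ≈ 15 V

Thevenize the base divider: V_Th = V_CC·R_2/(R_1+R_2) = 20×2.7/41.7 = 1.29 V, R_Th = R_1‖R_2 = 2.53 kΩ.
Base-emitter loop: V_Th = I_B·R_Th + V_BE + (β+1)I_B·R_E, so I_B = (1.29 − 0.7) / (2.53 + 101×1) = 0.00575 mA.
I_C = β·I_B = 100×0.00575 = 0.575 mA, and I_E = (β+1)I_B = 0.58 mA.
V_CE = V_CC − I_C·R_C − I_E·R_E = 20 − 0.575×8.2 − 0.58×1 = 14.7 V.
V_CE = 14.7 V > 0.2 V confirms active-region operation.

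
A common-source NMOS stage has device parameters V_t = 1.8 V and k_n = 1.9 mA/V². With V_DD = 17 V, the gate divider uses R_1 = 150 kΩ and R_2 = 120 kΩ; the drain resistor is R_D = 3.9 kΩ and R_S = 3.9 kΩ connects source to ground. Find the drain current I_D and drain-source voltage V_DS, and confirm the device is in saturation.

V_G = V_DD·R_2/(R_1+R_2) = 17×120/270 = 7.56 V.
Assume saturation: I_D = (k_n/2)(V_GS − V_t)² with V_GS = V_G − I_D·R_S = 7.56 − 3.9·I_D.
Substituting gives 14.4·I_D² − 43.6·I_D + 31.5 = 0, with roots I_D = 1.19 or 1.83 mA.
The root I_D = 1.83 mA gives V_GS = 0.411 V ≤ V_t, so take I_D = 1.19 mA.
Then V_GS = 2.92 V and V_DS = V_DD − I_D(R_D+R_S) = 17 − 1.19×7.8 = 7.73 V.
Saturation requires V_DS ≥ V_GS − V_t = 1.12 V; 7.73 ≥ 1.12 ✓.

I_D ≈ 1.2 mA, V_DS ≈ 7.7 V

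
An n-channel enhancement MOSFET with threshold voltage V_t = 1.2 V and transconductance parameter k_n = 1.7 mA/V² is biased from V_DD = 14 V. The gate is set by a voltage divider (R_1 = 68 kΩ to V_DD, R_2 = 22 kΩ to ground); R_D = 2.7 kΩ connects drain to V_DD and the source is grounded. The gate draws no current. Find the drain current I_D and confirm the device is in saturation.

V_G = V_DD·R_2/(R_1+R_2) = 14×22/90 = 3.42 V. With the source grounded, V_GS = V_G = 3.42 V.
Assume saturation: I_D = (k_n/2)(V_GS − V_t)² = (1.7/2)×(3.42 − 1.2)² = 0.85×2.22² = 4.2 mA.
V_DS = V_DD − I_D·R_D = 14 − 4.2×2.7 = 2.67 V.
Saturation requires V_DS ≥ V_GS − V_t = 2.22 V; 2.67 ≥ 2.22 ✓.

I_D ≈ 4.2 mA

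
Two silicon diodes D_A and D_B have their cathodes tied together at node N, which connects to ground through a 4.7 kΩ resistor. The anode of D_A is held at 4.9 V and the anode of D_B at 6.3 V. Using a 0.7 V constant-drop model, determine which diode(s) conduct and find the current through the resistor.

Assume both conduct. Then node N would need to be at both 4.9−0.7 = 4.2 V and 6.3−0.7 = 5.6 V, which is impossible.
Assume only D_B conducts: V_N = 6.3 − 0.7 = 5.6 V, so I_R = 5.6/4.7 = 1.19 mA.
Check D_A: its anode-to-cathode voltage is 4.9 − 5.6 = -0.7 V < 0.7 V, so it is off. The assumption is consistent.

Only D_B conducts; I_R ≈ 1.2 mA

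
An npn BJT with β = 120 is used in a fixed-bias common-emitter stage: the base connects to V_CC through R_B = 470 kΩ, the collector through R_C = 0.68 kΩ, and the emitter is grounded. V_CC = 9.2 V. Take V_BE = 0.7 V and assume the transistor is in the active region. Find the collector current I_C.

Base loop: V_CC = I_B·R_B + V_BE, so I_B = (9.2 − 0.7)/470 kΩ = 0.0181 mA.
In the active region I_C = β·I_B = 120 × 0.0181 = 2.17 mA.
Collector loop: V_CE = V_CC − I_C·R_C = 9.2 − 2.17×0.68 = 7.72 V.
Since V_CE = 7.72 V > V_CE(sat) ≈ 0.2 V, the transistor is in the active region as assumed.

I_C ≈ 2.2 mA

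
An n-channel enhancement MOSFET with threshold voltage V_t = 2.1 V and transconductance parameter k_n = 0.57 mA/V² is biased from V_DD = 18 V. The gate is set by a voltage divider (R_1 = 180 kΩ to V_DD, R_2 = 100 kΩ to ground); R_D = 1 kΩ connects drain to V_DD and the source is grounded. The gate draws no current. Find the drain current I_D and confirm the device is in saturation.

V_G = V_DD·R_2/(R_1+R_2) = 18×100/280 = 6.43 V. With the source grounded, V_GS = V_G = 6.43 V.
Assume saturation: I_D = (k_n/2)(V_GS − V_t)² = (0.57/2)×(6.43 − 2.1)² = 0.285×4.33² = 5.34 mA.
V_DS = V_DD − I_D·R_D = 18 − 5.34×1 = 12.7 V.
Saturation requires V_DS ≥ V_GS − V_t = 4.33 V; 12.7 ≥ 4.33 ✓.

I_D ≈ 5.3 mA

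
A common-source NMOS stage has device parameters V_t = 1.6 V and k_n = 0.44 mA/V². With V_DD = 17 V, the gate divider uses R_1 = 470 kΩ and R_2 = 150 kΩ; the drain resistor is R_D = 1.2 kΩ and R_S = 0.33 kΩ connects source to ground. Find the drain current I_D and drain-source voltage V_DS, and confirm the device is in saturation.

V_G = V_DD·R_2/(R_1+R_2) = 17×150/620 = 4.11 V.
Assume saturation: I_D = (k_n/2)(V_GS − V_t)² with V_GS = V_G − I_D·R_S = 4.11 − 0.33·I_D.
Substituting gives 0.024·I_D² − 1.36·I_D + 1.39 = 0, with roots I_D = 1.04 or 55.9 mA.
The root I_D = 55.9 mA gives V_GS = -14.3 V ≤ V_t, so take I_D = 1.04 mA.
Then V_GS = 3.77 V and V_DS = V_DD − I_D(R_D+R_S) = 17 − 1.04×1.53 = 15.4 V.
Saturation requires V_DS ≥ V_GS − V_t = 2.17 V; 15.4 ≥ 2.17 ✓.

I_D ≈ 1 mA, V_DS ≈ 15 V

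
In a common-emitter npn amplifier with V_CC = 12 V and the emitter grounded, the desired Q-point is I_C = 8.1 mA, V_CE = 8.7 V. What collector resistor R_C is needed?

Collector loop: V_CC = I_C·R_C + V_CE.
R_C = (V_CC − V_CE)/I_C = (12 − 8.7)/8.1 = 0.407 kΩ.

R_C ≈ 0.41 kΩ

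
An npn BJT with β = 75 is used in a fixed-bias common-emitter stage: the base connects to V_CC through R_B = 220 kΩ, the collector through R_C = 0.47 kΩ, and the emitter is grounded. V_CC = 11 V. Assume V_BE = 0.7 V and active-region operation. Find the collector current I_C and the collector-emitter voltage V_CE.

I_C ≈ 3.5 mA, V_CE ≈ 9.3 V

Base loop: V_CC = I_B·R_B + V_BE, so I_B = (11 − 0.7)/220 kΩ = 0.0468 mA.
In the active region I_C = β·I_B = 75 × 0.0468 = 3.51 mA.
Collector loop: V_CE = V_CC − I_C·R_C = 11 − 3.51×0.47 = 9.35 V.
Since V_CE = 9.35 V > V_CE(sat) ≈ 0.2 V, the transistor is in the active region as assumed.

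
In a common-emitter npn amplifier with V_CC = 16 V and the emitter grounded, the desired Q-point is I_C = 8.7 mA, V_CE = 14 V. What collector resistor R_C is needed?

R_C ≈ 0.23 kΩ

Collector loop: V_CC = I_C·R_C + V_CE.
R_C = (V_CC − V_CE)/I_C = (16 − 14)/8.7 = 0.23 kΩ.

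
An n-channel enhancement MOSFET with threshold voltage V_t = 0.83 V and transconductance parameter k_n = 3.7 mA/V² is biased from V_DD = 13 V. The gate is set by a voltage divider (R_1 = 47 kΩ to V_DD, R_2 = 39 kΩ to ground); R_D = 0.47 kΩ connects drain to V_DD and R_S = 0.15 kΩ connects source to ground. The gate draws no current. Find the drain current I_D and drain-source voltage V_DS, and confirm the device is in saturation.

V_G = V_DD·R_2/(R_1+R_2) = 13×39/86 = 5.9 V.
Assume saturation: I_D = (k_n/2)(V_GS − V_t)² with V_GS = V_G − I_D·R_S = 5.9 − 0.15·I_D.
Substituting gives 0.0416·I_D² − 3.81·I_D + 47.5 = 0, with roots I_D = 14.9 or 76.7 mA.
The root I_D = 76.7 mA gives V_GS = -5.61 V ≤ V_t, so take I_D = 14.9 mA.
Then V_GS = 3.67 V and V_DS = V_DD − I_D(R_D+R_S) = 13 − 14.9×0.62 = 3.78 V.
Saturation requires V_DS ≥ V_GS − V_t = 2.84 V; 3.78 ≥ 2.84 ✓.

I_D ≈ 15 mA, V_DS ≈ 3.8 V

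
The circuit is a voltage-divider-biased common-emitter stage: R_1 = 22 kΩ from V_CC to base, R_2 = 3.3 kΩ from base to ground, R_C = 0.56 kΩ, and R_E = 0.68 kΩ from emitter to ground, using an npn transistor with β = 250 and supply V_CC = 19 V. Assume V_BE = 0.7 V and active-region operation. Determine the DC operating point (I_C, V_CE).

Thevenize the base divider: V_Th = V_CC·R_2/(R_1+R_2) = 19×3.3/25.3 = 2.48 V, R_Th = R_1‖R_2 = 2.87 kΩ.
Base-emitter loop: V_Th = I_B·R_Th + V_BE + (β+1)I_B·R_E, so I_B = (2.48 − 0.7) / (2.87 + 251×0.68) = 0.0102 mA.
I_C = β·I_B = 250×0.0102 = 2.56 mA, and I_E = (β+1)I_B = 2.57 mA.
V_CE = V_CC − I_C·R_C − I_E·R_E = 19 − 2.56×0.56 − 2.57×0.68 = 15.8 V.
V_CE = 15.8 V > 0.2 V confirms active-region operation.

I_C ≈ 2.6 mA, V_CE ≈ 16 V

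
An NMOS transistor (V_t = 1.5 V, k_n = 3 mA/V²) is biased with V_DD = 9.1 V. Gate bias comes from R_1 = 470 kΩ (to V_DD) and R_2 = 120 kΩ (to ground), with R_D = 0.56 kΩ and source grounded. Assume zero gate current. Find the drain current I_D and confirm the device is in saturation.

I_D ≈ 0.18 mA

V_G = V_DD·R_2/(R_1+R_2) = 9.1×120/590 = 1.85 V. With the source grounded, V_GS = V_G = 1.85 V.
Assume saturation: I_D = (k_n/2)(V_GS − V_t)² = (3/2)×(1.85 − 1.5)² = 1.5×0.351² = 0.185 mA.
V_DS = V_DD − I_D·R_D = 9.1 − 0.185×0.56 = 9 V.
Saturation requires V_DS ≥ V_GS − V_t = 0.351 V; 9 ≥ 0.351 ✓.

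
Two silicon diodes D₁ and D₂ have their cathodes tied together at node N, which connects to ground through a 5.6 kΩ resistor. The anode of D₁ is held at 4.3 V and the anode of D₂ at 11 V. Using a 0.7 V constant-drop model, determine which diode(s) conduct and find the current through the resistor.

Only D₂ conducts; I_R ≈ 1.8 mA

Assume both conduct. Then node N would need to be at both 4.3−0.7 = 3.6 V and 11−0.7 = 10.3 V, which is impossible.
Assume only D₂ conducts: V_N = 11 − 0.7 = 10.3 V, so I_R = 10.3/5.6 = 1.84 mA.
Check D₁: its anode-to-cathode voltage is 4.3 − 10.3 = -6 V < 0.7 V, so it is off. The assumption is consistent.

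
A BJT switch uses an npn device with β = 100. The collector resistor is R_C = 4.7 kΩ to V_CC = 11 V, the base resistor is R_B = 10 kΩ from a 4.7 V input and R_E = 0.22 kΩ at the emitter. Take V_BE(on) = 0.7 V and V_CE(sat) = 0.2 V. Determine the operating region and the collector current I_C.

saturation; I_C ≈ 2.2 mA

Assume active: I_B = (4.7 − 0.7)/(10 + 101×0.22) = 0.124 mA, I_C = β·I_B = 12.4 mA.
Then V_CE = 11 − 12.4×4.7 − 12.5×0.22 = -50.1 V < 0.2 V — the active assumption fails.
Re-solve with V_CE = 0.2 V. KCL at the emitter: V_E/R_E = (V_BB−0.7−V_E)/R_B + (V_CC−0.2−V_E)/R_C, giving V_E = 0.555 V.
I_C = (V_CC − 0.2 − V_E)/R_C = (10.8 − 0.555)/4.7 = 2.18 mA.
Check: I_B = (4 − 0.555)/10 = 0.344 mA, and β·I_B = 34.4 mA > I_C, confirming saturation.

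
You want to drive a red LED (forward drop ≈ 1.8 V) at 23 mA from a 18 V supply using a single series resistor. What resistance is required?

R ≈ 0.7 kΩ

The resistor drops V_S − V_D = 18 − 1.8 = 16.2 V at 23 mA.
R = 16.2 V / 23 mA = 0.704 kΩ.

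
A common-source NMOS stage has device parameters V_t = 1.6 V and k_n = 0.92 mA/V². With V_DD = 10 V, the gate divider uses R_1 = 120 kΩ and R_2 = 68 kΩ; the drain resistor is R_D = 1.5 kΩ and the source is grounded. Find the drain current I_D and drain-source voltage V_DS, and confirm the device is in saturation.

I_D ≈ 1.9 mA, V_DS ≈ 7.2 V

V_G = V_DD·R_2/(R_1+R_2) = 10×68/188 = 3.62 V. With the source grounded, V_GS = V_G = 3.62 V.
Assume saturation: I_D = (k_n/2)(V_GS − V_t)² = (0.92/2)×(3.62 − 1.6)² = 0.46×2.02² = 1.87 mA.
V_DS = V_DD − I_D·R_D = 10 − 1.87×1.5 = 7.19 V.
Saturation requires V_DS ≥ V_GS − V_t = 2.02 V; 7.19 ≥ 2.02 ✓.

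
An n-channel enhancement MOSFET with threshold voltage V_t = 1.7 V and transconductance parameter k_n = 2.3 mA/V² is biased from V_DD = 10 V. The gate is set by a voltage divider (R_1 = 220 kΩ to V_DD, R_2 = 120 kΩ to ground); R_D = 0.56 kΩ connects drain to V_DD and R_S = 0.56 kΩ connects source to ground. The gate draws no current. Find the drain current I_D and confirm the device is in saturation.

I_D ≈ 1.3 mA

V_G = V_DD·R_2/(R_1+R_2) = 10×120/340 = 3.53 V.
Assume saturation: I_D = (k_n/2)(V_GS − V_t)² with V_GS = V_G − I_D·R_S = 3.53 − 0.56·I_D.
Substituting gives 0.361·I_D² − 3.36·I_D + 3.85 = 0, with roots I_D = 1.34 or 7.97 mA.
The root I_D = 7.97 mA gives V_GS = -0.932 V ≤ V_t, so take I_D = 1.34 mA.
Then V_GS = 2.78 V and V_DS = V_DD − I_D(R_D+R_S) = 10 − 1.34×1.12 = 8.5 V.
Saturation requires V_DS ≥ V_GS − V_t = 1.08 V; 8.5 ≥ 1.08 ✓.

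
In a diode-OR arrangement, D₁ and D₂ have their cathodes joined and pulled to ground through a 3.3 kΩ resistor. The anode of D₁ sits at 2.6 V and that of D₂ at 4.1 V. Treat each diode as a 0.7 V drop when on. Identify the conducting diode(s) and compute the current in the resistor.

Only D₂ conducts; I_R ≈ 1 mA

Assume both conduct. Then node N would need to be at both 2.6−0.7 = 1.9 V and 4.1−0.7 = 3.4 V, which is impossible.
Assume only D₂ conducts: V_N = 4.1 − 0.7 = 3.4 V, so I_R = 3.4/3.3 = 1.03 mA.
Check D₁: its anode-to-cathode voltage is 2.6 − 3.4 = -0.8 V < 0.7 V, so it is off. The assumption is consistent.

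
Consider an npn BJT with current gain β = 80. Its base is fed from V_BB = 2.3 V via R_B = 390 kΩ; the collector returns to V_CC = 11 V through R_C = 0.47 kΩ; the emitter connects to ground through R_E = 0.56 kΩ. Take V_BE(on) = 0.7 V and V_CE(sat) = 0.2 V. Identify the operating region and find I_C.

active; I_C ≈ 0.29 mA

Assume active. Base-emitter loop: I_B = (V_BB − V_BE)/(R_B + (β+1)R_E) = (2.3 − 0.7)/(390 + 81×0.56) = 0.00368 mA.
I_C = β·I_B = 80×0.00368 = 0.294 mA.
V_CE = V_CC − I_C·R_C − I_E·R_E = 11 − 0.294×0.47 − 0.298×0.56 = 10.7 V > V_CE(sat), so the active-region assumption holds.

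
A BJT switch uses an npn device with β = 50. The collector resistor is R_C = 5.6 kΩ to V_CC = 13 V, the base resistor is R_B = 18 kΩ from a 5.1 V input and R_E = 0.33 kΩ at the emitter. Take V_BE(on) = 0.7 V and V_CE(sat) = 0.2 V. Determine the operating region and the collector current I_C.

saturation; I_C ≈ 2.1 mA

Assume active: I_B = (5.1 − 0.7)/(18 + 51×0.33) = 0.126 mA, I_C = β·I_B = 6.32 mA.
Then V_CE = 13 − 6.32×5.6 − 6.44×0.33 = -24.5 V < 0.2 V — the active assumption fails.
Re-solve with V_CE = 0.2 V. KCL at the emitter: V_E/R_E = (V_BB−0.7−V_E)/R_B + (V_CC−0.2−V_E)/R_C, giving V_E = 0.775 V.
I_C = (V_CC − 0.2 − V_E)/R_C = (12.8 − 0.775)/5.6 = 2.15 mA.
Check: I_B = (4.4 − 0.775)/18 = 0.201 mA, and β·I_B = 10.1 mA > I_C, confirming saturation.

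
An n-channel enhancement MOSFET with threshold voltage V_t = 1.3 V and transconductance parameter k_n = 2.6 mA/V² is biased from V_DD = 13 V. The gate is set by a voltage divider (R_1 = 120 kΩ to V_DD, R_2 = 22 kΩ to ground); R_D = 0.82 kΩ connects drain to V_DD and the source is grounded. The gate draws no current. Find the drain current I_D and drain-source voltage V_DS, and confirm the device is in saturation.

I_D ≈ 0.66 mA, V_DS ≈ 12 V

V_G = V_DD·R_2/(R_1+R_2) = 13×22/142 = 2.01 V. With the source grounded, V_GS = V_G = 2.01 V.
Assume saturation: I_D = (k_n/2)(V_GS − V_t)² = (2.6/2)×(2.01 − 1.3)² = 1.3×0.714² = 0.663 mA.
V_DS = V_DD − I_D·R_D = 13 − 0.663×0.82 = 12.5 V.
Saturation requires V_DS ≥ V_GS − V_t = 0.714 V; 12.5 ≥ 0.714 ✓.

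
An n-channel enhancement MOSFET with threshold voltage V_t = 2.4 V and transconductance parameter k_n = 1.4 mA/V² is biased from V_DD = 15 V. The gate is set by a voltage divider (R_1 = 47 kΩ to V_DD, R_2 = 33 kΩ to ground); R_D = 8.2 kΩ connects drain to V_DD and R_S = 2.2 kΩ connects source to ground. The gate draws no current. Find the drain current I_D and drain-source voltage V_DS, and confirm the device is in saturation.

I_D ≈ 1.1 mA, V_DS ≈ 3.1 V

V_G = V_DD·R_2/(R_1+R_2) = 15×33/80 = 6.19 V.
Assume saturation: I_D = (k_n/2)(V_GS − V_t)² with V_GS = V_G − I_D·R_S = 6.19 − 2.2·I_D.
Substituting gives 3.39·I_D² − 12.7·I_D + 10 = 0, with roots I_D = 1.14 or 2.6 mA.
The root I_D = 2.6 mA gives V_GS = 0.474 V ≤ V_t, so take I_D = 1.14 mA.
Then V_GS = 3.68 V and V_DS = V_DD − I_D(R_D+R_S) = 15 − 1.14×10.4 = 3.13 V.
Saturation requires V_DS ≥ V_GS − V_t = 1.28 V; 3.13 ≥ 1.28 ✓.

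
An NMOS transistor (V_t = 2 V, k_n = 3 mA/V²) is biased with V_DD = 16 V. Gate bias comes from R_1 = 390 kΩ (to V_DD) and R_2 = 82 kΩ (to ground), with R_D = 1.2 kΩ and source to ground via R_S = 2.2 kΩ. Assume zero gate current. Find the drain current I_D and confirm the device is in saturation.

I_D ≈ 0.19 mA

V_G = V_DD·R_2/(R_1+R_2) = 16×82/472 = 2.78 V.
Assume saturation: I_D = (k_n/2)(V_GS − V_t)² with V_GS = V_G − I_D·R_S = 2.78 − 2.2·I_D.
Substituting gives 7.26·I_D² − 6.15·I_D + 0.912 = 0, with roots I_D = 0.192 or 0.655 mA.
The root I_D = 0.655 mA gives V_GS = 1.34 V ≤ V_t, so take I_D = 0.192 mA.
Then V_GS = 2.36 V and V_DS = V_DD − I_D(R_D+R_S) = 16 − 0.192×3.4 = 15.3 V.
Saturation requires V_DS ≥ V_GS − V_t = 0.358 V; 15.3 ≥ 0.358 ✓.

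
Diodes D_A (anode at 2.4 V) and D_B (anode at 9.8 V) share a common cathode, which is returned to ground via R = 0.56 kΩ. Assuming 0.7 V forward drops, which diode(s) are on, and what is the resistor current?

Assume both conduct. Then node N would need to be at both 2.4−0.7 = 1.7 V and 9.8−0.7 = 9.1 V, which is impossible.
Assume only D_B conducts: V_N = 9.8 − 0.7 = 9.1 V, so I_R = 9.1/0.56 = 16.2 mA.
Check D_A: its anode-to-cathode voltage is 2.4 − 9.1 = -6.7 V < 0.7 V, so it is off. The assumption is consistent.

Only D_B conducts; I_R ≈ 16 mA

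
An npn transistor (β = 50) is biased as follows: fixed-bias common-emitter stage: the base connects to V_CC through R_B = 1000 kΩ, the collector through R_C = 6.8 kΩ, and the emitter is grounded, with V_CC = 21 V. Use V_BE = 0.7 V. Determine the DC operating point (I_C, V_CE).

Base loop: V_CC = I_B·R_B + V_BE, so I_B = (21 − 0.7)/1000 kΩ = 0.0203 mA.
In the active region I_C = β·I_B = 50 × 0.0203 = 1.02 mA.
Collector loop: V_CE = V_CC − I_C·R_C = 21 − 1.02×6.8 = 14.1 V.
Since V_CE = 14.1 V > V_CE(sat) ≈ 0.2 V, the transistor is in the active region as assumed.

I_C ≈ 1 mA, V_CE ≈ 14 V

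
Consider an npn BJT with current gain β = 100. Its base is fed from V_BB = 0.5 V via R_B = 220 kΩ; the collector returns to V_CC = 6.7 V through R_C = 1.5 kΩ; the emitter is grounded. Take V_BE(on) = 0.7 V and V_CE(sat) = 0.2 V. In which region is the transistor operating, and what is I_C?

cutoff; I_C ≈ 0

V_BB = 0.5 V ≤ V_BE(on) = 0.7 V, so the base-emitter junction is not forward biased.
The transistor is in cutoff: I_B = I_C = 0.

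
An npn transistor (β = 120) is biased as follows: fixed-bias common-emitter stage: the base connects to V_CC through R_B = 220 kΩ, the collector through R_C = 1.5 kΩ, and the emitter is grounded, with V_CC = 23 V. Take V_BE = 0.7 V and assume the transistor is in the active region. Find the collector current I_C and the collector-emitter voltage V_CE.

Base loop: V_CC = I_B·R_B + V_BE, so I_B = (23 − 0.7)/220 kΩ = 0.101 mA.
In the active region I_C = β·I_B = 120 × 0.101 = 12.2 mA.
Collector loop: V_CE = V_CC − I_C·R_C = 23 − 12.2×1.5 = 4.75 V.
Since V_CE = 4.75 V > V_CE(sat) ≈ 0.2 V, the transistor is in the active region as assumed.

I_C ≈ 12 mA, V_CE ≈ 4.8 V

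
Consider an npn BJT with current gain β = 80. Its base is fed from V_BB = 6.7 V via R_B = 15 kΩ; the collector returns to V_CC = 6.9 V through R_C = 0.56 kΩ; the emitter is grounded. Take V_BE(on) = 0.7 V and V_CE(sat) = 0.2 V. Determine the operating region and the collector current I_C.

saturation; I_C ≈ 12 mA

Assume active: I_B = (6.7 − 0.7)/15 = 0.4 mA, giving I_C = β·I_B = 32 mA.
But then V_CE = 6.9 − 32×0.56 = -11 V < V_CE(sat) = 0.2 V — impossible in the active region.
So the transistor is saturated. With V_CE = 0.2 V, I_C = (V_CC − 0.2)/R_C = 6.7/0.56 = 12 mA.
Check: β·I_B = 32 mA > I_C = 12 mA, confirming saturation.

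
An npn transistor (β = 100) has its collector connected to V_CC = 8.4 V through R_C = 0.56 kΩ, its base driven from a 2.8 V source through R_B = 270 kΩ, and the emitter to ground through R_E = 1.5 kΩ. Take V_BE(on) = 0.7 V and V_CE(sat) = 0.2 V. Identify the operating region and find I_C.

Assume active. Base-emitter loop: I_B = (V_BB − V_BE)/(R_B + (β+1)R_E) = (2.8 − 0.7)/(270 + 101×1.5) = 0.00498 mA.
I_C = β·I_B = 100×0.00498 = 0.498 mA.
V_CE = V_CC − I_C·R_C − I_E·R_E = 8.4 − 0.498×0.56 − 0.503×1.5 = 7.37 V > V_CE(sat), so the active-region assumption holds.

active; I_C ≈ 0.5 mA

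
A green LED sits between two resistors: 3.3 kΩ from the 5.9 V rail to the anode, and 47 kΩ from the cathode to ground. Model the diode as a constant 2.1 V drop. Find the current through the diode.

The two resistors are in series with the diode, so KVL gives 5.9 = I·3.3 + 2.1 + I·47.
I = (5.9 − 2.1) / (3.3 + 47) kΩ = 3.8 / 50.3 = 0.0755 mA.

I ≈ 0.076 mA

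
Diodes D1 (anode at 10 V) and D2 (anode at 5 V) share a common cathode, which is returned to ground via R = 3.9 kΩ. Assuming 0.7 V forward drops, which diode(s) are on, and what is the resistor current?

Assume both conduct. Then node N would need to be at both 10−0.7 = 9.3 V and 5−0.7 = 4.3 V, which is impossible.
Assume only D1 conducts: V_N = 10 − 0.7 = 9.3 V, so I_R = 9.3/3.9 = 2.38 mA.
Check D2: its anode-to-cathode voltage is 5 − 9.3 = -4.3 V < 0.7 V, so it is off. The assumption is consistent.

Only D1 conducts; I_R ≈ 2.4 mA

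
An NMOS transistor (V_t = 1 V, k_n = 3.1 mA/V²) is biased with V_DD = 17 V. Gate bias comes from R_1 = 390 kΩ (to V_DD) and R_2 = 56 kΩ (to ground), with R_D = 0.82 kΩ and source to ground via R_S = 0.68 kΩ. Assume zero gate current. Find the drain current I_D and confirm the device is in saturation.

V_G = V_DD·R_2/(R_1+R_2) = 17×56/446 = 2.13 V.
Assume saturation: I_D = (k_n/2)(V_GS − V_t)² with V_GS = V_G − I_D·R_S = 2.13 − 0.68·I_D.
Substituting gives 0.717·I_D² − 3.39·I_D + 2 = 0, with roots I_D = 0.688 or 4.04 mA.
The root I_D = 4.04 mA gives V_GS = -0.615 V ≤ V_t, so take I_D = 0.688 mA.
Then V_GS = 1.67 V and V_DS = V_DD − I_D(R_D+R_S) = 17 − 0.688×1.5 = 16 V.
Saturation requires V_DS ≥ V_GS − V_t = 0.666 V; 16 ≥ 0.666 ✓.

I_D ≈ 0.69 mA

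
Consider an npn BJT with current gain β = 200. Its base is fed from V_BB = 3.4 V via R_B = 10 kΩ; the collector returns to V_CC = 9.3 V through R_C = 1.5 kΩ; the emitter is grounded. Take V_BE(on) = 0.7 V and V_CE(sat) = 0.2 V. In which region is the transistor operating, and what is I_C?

saturation; I_C ≈ 6.1 mA

Assume active: I_B = (3.4 − 0.7)/10 = 0.27 mA, giving I_C = β·I_B = 54 mA.
But then V_CE = 9.3 − 54×1.5 = -71.7 V < V_CE(sat) = 0.2 V — impossible in the active region.
So the transistor is saturated. With V_CE = 0.2 V, I_C = (V_CC − 0.2)/R_C = 9.1/1.5 = 6.07 mA.
Check: β·I_B = 54 mA > I_C = 6.07 mA, confirming saturation.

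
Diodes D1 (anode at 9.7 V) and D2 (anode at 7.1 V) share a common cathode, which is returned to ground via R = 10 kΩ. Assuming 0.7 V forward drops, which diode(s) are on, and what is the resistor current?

Assume both conduct. Then node N would need to be at both 9.7−0.7 = 9 V and 7.1−0.7 = 6.4 V, which is impossible.
Assume only D1 conducts: V_N = 9.7 − 0.7 = 9 V, so I_R = 9/10 = 0.9 mA.
Check D2: its anode-to-cathode voltage is 7.1 − 9 = -1.9 V < 0.7 V, so it is off. The assumption is consistent.

Only D1 conducts; I_R ≈ 0.9 mA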